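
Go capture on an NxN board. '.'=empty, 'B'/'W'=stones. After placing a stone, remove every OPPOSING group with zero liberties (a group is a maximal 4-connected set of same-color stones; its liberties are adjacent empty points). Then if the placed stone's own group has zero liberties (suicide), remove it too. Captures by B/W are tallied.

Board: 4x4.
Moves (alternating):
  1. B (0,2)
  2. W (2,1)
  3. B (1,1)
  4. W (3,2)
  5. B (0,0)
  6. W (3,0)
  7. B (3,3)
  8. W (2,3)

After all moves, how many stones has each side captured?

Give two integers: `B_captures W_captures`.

Answer: 0 1

Derivation:
Move 1: B@(0,2) -> caps B=0 W=0
Move 2: W@(2,1) -> caps B=0 W=0
Move 3: B@(1,1) -> caps B=0 W=0
Move 4: W@(3,2) -> caps B=0 W=0
Move 5: B@(0,0) -> caps B=0 W=0
Move 6: W@(3,0) -> caps B=0 W=0
Move 7: B@(3,3) -> caps B=0 W=0
Move 8: W@(2,3) -> caps B=0 W=1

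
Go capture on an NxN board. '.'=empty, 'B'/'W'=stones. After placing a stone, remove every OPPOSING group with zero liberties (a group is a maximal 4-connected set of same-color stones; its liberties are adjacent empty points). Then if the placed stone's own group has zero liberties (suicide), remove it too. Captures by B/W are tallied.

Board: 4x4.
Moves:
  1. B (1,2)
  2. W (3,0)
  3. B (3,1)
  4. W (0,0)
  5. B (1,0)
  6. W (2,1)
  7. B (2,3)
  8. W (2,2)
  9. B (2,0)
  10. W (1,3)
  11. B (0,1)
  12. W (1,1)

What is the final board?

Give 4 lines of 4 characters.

Answer: .B..
BWBW
BWWB
.B..

Derivation:
Move 1: B@(1,2) -> caps B=0 W=0
Move 2: W@(3,0) -> caps B=0 W=0
Move 3: B@(3,1) -> caps B=0 W=0
Move 4: W@(0,0) -> caps B=0 W=0
Move 5: B@(1,0) -> caps B=0 W=0
Move 6: W@(2,1) -> caps B=0 W=0
Move 7: B@(2,3) -> caps B=0 W=0
Move 8: W@(2,2) -> caps B=0 W=0
Move 9: B@(2,0) -> caps B=1 W=0
Move 10: W@(1,3) -> caps B=1 W=0
Move 11: B@(0,1) -> caps B=2 W=0
Move 12: W@(1,1) -> caps B=2 W=0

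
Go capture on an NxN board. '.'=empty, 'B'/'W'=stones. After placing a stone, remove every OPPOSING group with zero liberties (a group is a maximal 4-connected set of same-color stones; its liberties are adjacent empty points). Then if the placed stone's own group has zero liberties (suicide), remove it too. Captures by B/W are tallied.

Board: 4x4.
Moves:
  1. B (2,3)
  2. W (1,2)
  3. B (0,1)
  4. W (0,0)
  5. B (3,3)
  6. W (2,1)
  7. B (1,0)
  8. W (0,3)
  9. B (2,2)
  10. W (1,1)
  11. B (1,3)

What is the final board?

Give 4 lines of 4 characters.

Answer: .B.W
BWWB
.WBB
...B

Derivation:
Move 1: B@(2,3) -> caps B=0 W=0
Move 2: W@(1,2) -> caps B=0 W=0
Move 3: B@(0,1) -> caps B=0 W=0
Move 4: W@(0,0) -> caps B=0 W=0
Move 5: B@(3,3) -> caps B=0 W=0
Move 6: W@(2,1) -> caps B=0 W=0
Move 7: B@(1,0) -> caps B=1 W=0
Move 8: W@(0,3) -> caps B=1 W=0
Move 9: B@(2,2) -> caps B=1 W=0
Move 10: W@(1,1) -> caps B=1 W=0
Move 11: B@(1,3) -> caps B=1 W=0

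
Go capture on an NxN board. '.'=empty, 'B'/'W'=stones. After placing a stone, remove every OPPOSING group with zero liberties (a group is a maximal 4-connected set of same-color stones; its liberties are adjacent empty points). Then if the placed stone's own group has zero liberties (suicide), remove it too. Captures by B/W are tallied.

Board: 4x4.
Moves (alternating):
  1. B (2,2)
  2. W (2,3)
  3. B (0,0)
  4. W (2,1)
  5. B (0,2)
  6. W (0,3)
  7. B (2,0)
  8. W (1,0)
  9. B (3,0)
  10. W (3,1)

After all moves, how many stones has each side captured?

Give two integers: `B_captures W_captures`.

Move 1: B@(2,2) -> caps B=0 W=0
Move 2: W@(2,3) -> caps B=0 W=0
Move 3: B@(0,0) -> caps B=0 W=0
Move 4: W@(2,1) -> caps B=0 W=0
Move 5: B@(0,2) -> caps B=0 W=0
Move 6: W@(0,3) -> caps B=0 W=0
Move 7: B@(2,0) -> caps B=0 W=0
Move 8: W@(1,0) -> caps B=0 W=0
Move 9: B@(3,0) -> caps B=0 W=0
Move 10: W@(3,1) -> caps B=0 W=2

Answer: 0 2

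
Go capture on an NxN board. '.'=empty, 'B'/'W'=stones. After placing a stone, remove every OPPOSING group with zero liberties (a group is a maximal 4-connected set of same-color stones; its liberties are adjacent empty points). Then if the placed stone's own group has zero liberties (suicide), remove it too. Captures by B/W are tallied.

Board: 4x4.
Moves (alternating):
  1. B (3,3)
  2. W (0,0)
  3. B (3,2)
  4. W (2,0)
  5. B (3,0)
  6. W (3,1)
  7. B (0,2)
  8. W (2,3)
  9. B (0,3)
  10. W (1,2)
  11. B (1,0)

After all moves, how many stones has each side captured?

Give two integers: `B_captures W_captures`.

Move 1: B@(3,3) -> caps B=0 W=0
Move 2: W@(0,0) -> caps B=0 W=0
Move 3: B@(3,2) -> caps B=0 W=0
Move 4: W@(2,0) -> caps B=0 W=0
Move 5: B@(3,0) -> caps B=0 W=0
Move 6: W@(3,1) -> caps B=0 W=1
Move 7: B@(0,2) -> caps B=0 W=1
Move 8: W@(2,3) -> caps B=0 W=1
Move 9: B@(0,3) -> caps B=0 W=1
Move 10: W@(1,2) -> caps B=0 W=1
Move 11: B@(1,0) -> caps B=0 W=1

Answer: 0 1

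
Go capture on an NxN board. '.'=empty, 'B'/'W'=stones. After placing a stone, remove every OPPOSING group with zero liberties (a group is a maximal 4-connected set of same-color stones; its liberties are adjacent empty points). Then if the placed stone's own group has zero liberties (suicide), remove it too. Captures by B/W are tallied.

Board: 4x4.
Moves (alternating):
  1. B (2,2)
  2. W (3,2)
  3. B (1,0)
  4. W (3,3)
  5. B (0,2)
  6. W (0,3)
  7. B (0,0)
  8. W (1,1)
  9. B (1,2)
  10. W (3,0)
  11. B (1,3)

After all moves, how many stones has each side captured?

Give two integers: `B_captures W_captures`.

Answer: 1 0

Derivation:
Move 1: B@(2,2) -> caps B=0 W=0
Move 2: W@(3,2) -> caps B=0 W=0
Move 3: B@(1,0) -> caps B=0 W=0
Move 4: W@(3,3) -> caps B=0 W=0
Move 5: B@(0,2) -> caps B=0 W=0
Move 6: W@(0,3) -> caps B=0 W=0
Move 7: B@(0,0) -> caps B=0 W=0
Move 8: W@(1,1) -> caps B=0 W=0
Move 9: B@(1,2) -> caps B=0 W=0
Move 10: W@(3,0) -> caps B=0 W=0
Move 11: B@(1,3) -> caps B=1 W=0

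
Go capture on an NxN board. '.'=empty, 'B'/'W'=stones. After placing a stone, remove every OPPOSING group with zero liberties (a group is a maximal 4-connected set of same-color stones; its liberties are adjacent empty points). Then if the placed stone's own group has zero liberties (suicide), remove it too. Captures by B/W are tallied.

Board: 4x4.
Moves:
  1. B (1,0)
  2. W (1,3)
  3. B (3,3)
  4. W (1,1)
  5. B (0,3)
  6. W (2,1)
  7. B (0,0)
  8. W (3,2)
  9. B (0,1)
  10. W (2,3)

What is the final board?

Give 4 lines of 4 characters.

Answer: BB.B
BW.W
.W.W
..W.

Derivation:
Move 1: B@(1,0) -> caps B=0 W=0
Move 2: W@(1,3) -> caps B=0 W=0
Move 3: B@(3,3) -> caps B=0 W=0
Move 4: W@(1,1) -> caps B=0 W=0
Move 5: B@(0,3) -> caps B=0 W=0
Move 6: W@(2,1) -> caps B=0 W=0
Move 7: B@(0,0) -> caps B=0 W=0
Move 8: W@(3,2) -> caps B=0 W=0
Move 9: B@(0,1) -> caps B=0 W=0
Move 10: W@(2,3) -> caps B=0 W=1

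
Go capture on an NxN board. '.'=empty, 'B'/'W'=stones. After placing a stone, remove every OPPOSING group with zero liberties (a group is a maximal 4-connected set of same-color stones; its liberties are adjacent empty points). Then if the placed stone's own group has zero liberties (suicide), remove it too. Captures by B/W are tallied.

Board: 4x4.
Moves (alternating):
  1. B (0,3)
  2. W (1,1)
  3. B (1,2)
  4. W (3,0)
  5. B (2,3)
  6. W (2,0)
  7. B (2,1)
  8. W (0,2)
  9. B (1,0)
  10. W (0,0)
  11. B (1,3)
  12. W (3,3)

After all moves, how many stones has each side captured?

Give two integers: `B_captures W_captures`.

Move 1: B@(0,3) -> caps B=0 W=0
Move 2: W@(1,1) -> caps B=0 W=0
Move 3: B@(1,2) -> caps B=0 W=0
Move 4: W@(3,0) -> caps B=0 W=0
Move 5: B@(2,3) -> caps B=0 W=0
Move 6: W@(2,0) -> caps B=0 W=0
Move 7: B@(2,1) -> caps B=0 W=0
Move 8: W@(0,2) -> caps B=0 W=0
Move 9: B@(1,0) -> caps B=0 W=0
Move 10: W@(0,0) -> caps B=0 W=1
Move 11: B@(1,3) -> caps B=0 W=1
Move 12: W@(3,3) -> caps B=0 W=1

Answer: 0 1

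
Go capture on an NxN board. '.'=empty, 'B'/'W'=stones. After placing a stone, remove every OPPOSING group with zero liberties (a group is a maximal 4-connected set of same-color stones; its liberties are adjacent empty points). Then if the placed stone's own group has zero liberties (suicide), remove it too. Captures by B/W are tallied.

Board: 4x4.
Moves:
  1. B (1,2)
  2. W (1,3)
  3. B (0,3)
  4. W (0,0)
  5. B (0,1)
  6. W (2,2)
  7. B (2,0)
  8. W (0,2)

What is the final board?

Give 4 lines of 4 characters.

Move 1: B@(1,2) -> caps B=0 W=0
Move 2: W@(1,3) -> caps B=0 W=0
Move 3: B@(0,3) -> caps B=0 W=0
Move 4: W@(0,0) -> caps B=0 W=0
Move 5: B@(0,1) -> caps B=0 W=0
Move 6: W@(2,2) -> caps B=0 W=0
Move 7: B@(2,0) -> caps B=0 W=0
Move 8: W@(0,2) -> caps B=0 W=1

Answer: WBW.
..BW
B.W.
....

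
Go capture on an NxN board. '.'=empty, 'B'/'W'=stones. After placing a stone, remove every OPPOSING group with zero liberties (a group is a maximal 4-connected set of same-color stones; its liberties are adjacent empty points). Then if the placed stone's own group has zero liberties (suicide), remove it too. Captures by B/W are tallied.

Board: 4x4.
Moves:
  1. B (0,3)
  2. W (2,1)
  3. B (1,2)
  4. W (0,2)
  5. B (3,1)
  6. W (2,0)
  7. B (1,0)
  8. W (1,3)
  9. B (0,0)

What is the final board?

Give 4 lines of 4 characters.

Move 1: B@(0,3) -> caps B=0 W=0
Move 2: W@(2,1) -> caps B=0 W=0
Move 3: B@(1,2) -> caps B=0 W=0
Move 4: W@(0,2) -> caps B=0 W=0
Move 5: B@(3,1) -> caps B=0 W=0
Move 6: W@(2,0) -> caps B=0 W=0
Move 7: B@(1,0) -> caps B=0 W=0
Move 8: W@(1,3) -> caps B=0 W=1
Move 9: B@(0,0) -> caps B=0 W=1

Answer: B.W.
B.BW
WW..
.B..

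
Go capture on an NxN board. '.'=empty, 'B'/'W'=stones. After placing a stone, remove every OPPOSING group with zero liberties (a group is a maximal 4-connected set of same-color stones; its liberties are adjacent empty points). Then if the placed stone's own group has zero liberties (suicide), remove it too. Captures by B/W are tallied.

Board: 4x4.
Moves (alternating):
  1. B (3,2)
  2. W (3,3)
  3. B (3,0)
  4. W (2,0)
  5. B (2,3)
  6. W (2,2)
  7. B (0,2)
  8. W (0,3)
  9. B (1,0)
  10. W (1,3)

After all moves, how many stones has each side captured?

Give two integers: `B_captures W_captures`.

Move 1: B@(3,2) -> caps B=0 W=0
Move 2: W@(3,3) -> caps B=0 W=0
Move 3: B@(3,0) -> caps B=0 W=0
Move 4: W@(2,0) -> caps B=0 W=0
Move 5: B@(2,3) -> caps B=1 W=0
Move 6: W@(2,2) -> caps B=1 W=0
Move 7: B@(0,2) -> caps B=1 W=0
Move 8: W@(0,3) -> caps B=1 W=0
Move 9: B@(1,0) -> caps B=1 W=0
Move 10: W@(1,3) -> caps B=1 W=0

Answer: 1 0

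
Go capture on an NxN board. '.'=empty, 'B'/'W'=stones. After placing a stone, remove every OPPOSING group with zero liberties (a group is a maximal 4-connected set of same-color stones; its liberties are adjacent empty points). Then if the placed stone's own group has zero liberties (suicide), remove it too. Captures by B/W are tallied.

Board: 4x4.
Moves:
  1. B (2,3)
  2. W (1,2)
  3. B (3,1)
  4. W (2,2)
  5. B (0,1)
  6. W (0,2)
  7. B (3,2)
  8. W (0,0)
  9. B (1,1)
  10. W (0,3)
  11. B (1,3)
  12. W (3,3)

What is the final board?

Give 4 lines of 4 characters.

Move 1: B@(2,3) -> caps B=0 W=0
Move 2: W@(1,2) -> caps B=0 W=0
Move 3: B@(3,1) -> caps B=0 W=0
Move 4: W@(2,2) -> caps B=0 W=0
Move 5: B@(0,1) -> caps B=0 W=0
Move 6: W@(0,2) -> caps B=0 W=0
Move 7: B@(3,2) -> caps B=0 W=0
Move 8: W@(0,0) -> caps B=0 W=0
Move 9: B@(1,1) -> caps B=0 W=0
Move 10: W@(0,3) -> caps B=0 W=0
Move 11: B@(1,3) -> caps B=0 W=0
Move 12: W@(3,3) -> caps B=0 W=2

Answer: WBWW
.BW.
..W.
.BBW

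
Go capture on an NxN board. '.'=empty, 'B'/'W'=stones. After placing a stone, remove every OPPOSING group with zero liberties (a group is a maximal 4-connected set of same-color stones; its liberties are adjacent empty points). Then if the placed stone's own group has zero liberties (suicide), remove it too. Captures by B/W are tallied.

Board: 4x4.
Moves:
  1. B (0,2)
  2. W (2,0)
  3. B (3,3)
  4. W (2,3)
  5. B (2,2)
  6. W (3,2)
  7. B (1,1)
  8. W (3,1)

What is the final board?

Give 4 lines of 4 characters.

Move 1: B@(0,2) -> caps B=0 W=0
Move 2: W@(2,0) -> caps B=0 W=0
Move 3: B@(3,3) -> caps B=0 W=0
Move 4: W@(2,3) -> caps B=0 W=0
Move 5: B@(2,2) -> caps B=0 W=0
Move 6: W@(3,2) -> caps B=0 W=1
Move 7: B@(1,1) -> caps B=0 W=1
Move 8: W@(3,1) -> caps B=0 W=1

Answer: ..B.
.B..
W.BW
.WW.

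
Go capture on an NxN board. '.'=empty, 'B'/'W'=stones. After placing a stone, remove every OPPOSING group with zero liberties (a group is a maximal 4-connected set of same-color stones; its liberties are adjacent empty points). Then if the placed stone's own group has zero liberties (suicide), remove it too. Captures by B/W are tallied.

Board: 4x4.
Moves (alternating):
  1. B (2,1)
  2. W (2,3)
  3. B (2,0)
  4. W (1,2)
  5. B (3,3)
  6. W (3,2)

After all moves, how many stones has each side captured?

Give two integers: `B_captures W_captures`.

Answer: 0 1

Derivation:
Move 1: B@(2,1) -> caps B=0 W=0
Move 2: W@(2,3) -> caps B=0 W=0
Move 3: B@(2,0) -> caps B=0 W=0
Move 4: W@(1,2) -> caps B=0 W=0
Move 5: B@(3,3) -> caps B=0 W=0
Move 6: W@(3,2) -> caps B=0 W=1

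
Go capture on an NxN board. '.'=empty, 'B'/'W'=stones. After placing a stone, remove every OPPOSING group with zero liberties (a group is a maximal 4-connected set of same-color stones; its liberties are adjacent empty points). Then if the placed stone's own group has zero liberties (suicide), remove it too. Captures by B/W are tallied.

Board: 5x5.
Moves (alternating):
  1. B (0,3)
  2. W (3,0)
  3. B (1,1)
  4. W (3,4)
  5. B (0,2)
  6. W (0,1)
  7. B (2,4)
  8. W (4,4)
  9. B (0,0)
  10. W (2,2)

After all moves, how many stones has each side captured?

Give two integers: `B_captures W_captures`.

Answer: 1 0

Derivation:
Move 1: B@(0,3) -> caps B=0 W=0
Move 2: W@(3,0) -> caps B=0 W=0
Move 3: B@(1,1) -> caps B=0 W=0
Move 4: W@(3,4) -> caps B=0 W=0
Move 5: B@(0,2) -> caps B=0 W=0
Move 6: W@(0,1) -> caps B=0 W=0
Move 7: B@(2,4) -> caps B=0 W=0
Move 8: W@(4,4) -> caps B=0 W=0
Move 9: B@(0,0) -> caps B=1 W=0
Move 10: W@(2,2) -> caps B=1 W=0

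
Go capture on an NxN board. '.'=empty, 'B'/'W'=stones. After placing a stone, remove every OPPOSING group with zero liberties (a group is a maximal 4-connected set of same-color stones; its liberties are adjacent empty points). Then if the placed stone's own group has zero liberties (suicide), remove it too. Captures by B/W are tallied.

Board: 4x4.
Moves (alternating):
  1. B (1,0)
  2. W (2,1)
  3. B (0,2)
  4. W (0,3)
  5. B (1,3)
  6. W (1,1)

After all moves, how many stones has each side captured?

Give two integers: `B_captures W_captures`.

Answer: 1 0

Derivation:
Move 1: B@(1,0) -> caps B=0 W=0
Move 2: W@(2,1) -> caps B=0 W=0
Move 3: B@(0,2) -> caps B=0 W=0
Move 4: W@(0,3) -> caps B=0 W=0
Move 5: B@(1,3) -> caps B=1 W=0
Move 6: W@(1,1) -> caps B=1 W=0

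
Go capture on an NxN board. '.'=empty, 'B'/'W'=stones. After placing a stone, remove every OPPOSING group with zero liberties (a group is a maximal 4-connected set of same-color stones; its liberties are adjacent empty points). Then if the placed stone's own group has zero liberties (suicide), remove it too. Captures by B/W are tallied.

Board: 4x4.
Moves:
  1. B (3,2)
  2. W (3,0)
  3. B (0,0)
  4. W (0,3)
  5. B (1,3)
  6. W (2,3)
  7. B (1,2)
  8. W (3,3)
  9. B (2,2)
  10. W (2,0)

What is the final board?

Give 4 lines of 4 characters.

Answer: B..W
..BB
W.B.
W.B.

Derivation:
Move 1: B@(3,2) -> caps B=0 W=0
Move 2: W@(3,0) -> caps B=0 W=0
Move 3: B@(0,0) -> caps B=0 W=0
Move 4: W@(0,3) -> caps B=0 W=0
Move 5: B@(1,3) -> caps B=0 W=0
Move 6: W@(2,3) -> caps B=0 W=0
Move 7: B@(1,2) -> caps B=0 W=0
Move 8: W@(3,3) -> caps B=0 W=0
Move 9: B@(2,2) -> caps B=2 W=0
Move 10: W@(2,0) -> caps B=2 W=0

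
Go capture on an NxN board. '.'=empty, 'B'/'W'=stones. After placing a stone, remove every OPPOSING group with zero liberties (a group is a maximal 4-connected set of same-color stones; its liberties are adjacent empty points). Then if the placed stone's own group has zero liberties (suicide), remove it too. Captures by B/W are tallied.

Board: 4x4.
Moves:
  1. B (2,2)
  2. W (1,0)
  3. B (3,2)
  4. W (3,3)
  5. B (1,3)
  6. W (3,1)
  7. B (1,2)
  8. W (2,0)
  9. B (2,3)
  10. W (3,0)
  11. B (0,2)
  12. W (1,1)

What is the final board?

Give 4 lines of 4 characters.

Answer: ..B.
WWBB
W.BB
WWB.

Derivation:
Move 1: B@(2,2) -> caps B=0 W=0
Move 2: W@(1,0) -> caps B=0 W=0
Move 3: B@(3,2) -> caps B=0 W=0
Move 4: W@(3,3) -> caps B=0 W=0
Move 5: B@(1,3) -> caps B=0 W=0
Move 6: W@(3,1) -> caps B=0 W=0
Move 7: B@(1,2) -> caps B=0 W=0
Move 8: W@(2,0) -> caps B=0 W=0
Move 9: B@(2,3) -> caps B=1 W=0
Move 10: W@(3,0) -> caps B=1 W=0
Move 11: B@(0,2) -> caps B=1 W=0
Move 12: W@(1,1) -> caps B=1 W=0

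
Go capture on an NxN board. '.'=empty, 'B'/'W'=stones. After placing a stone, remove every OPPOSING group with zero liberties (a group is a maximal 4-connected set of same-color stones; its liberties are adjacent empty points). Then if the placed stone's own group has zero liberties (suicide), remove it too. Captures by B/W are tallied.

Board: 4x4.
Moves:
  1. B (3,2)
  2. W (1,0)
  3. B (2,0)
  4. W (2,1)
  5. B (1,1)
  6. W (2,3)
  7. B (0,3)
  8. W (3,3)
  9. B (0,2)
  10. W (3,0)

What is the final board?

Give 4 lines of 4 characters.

Answer: ..BB
WB..
.W.W
W.BW

Derivation:
Move 1: B@(3,2) -> caps B=0 W=0
Move 2: W@(1,0) -> caps B=0 W=0
Move 3: B@(2,0) -> caps B=0 W=0
Move 4: W@(2,1) -> caps B=0 W=0
Move 5: B@(1,1) -> caps B=0 W=0
Move 6: W@(2,3) -> caps B=0 W=0
Move 7: B@(0,3) -> caps B=0 W=0
Move 8: W@(3,3) -> caps B=0 W=0
Move 9: B@(0,2) -> caps B=0 W=0
Move 10: W@(3,0) -> caps B=0 W=1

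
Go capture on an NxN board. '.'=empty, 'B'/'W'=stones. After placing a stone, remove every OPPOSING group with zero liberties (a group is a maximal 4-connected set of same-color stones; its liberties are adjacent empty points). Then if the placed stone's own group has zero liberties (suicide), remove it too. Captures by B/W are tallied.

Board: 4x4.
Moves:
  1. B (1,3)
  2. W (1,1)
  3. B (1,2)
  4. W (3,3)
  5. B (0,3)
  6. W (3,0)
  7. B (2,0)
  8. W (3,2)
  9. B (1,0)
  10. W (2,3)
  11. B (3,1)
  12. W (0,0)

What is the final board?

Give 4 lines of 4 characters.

Answer: W..B
BWBB
B..W
.BWW

Derivation:
Move 1: B@(1,3) -> caps B=0 W=0
Move 2: W@(1,1) -> caps B=0 W=0
Move 3: B@(1,2) -> caps B=0 W=0
Move 4: W@(3,3) -> caps B=0 W=0
Move 5: B@(0,3) -> caps B=0 W=0
Move 6: W@(3,0) -> caps B=0 W=0
Move 7: B@(2,0) -> caps B=0 W=0
Move 8: W@(3,2) -> caps B=0 W=0
Move 9: B@(1,0) -> caps B=0 W=0
Move 10: W@(2,3) -> caps B=0 W=0
Move 11: B@(3,1) -> caps B=1 W=0
Move 12: W@(0,0) -> caps B=1 W=0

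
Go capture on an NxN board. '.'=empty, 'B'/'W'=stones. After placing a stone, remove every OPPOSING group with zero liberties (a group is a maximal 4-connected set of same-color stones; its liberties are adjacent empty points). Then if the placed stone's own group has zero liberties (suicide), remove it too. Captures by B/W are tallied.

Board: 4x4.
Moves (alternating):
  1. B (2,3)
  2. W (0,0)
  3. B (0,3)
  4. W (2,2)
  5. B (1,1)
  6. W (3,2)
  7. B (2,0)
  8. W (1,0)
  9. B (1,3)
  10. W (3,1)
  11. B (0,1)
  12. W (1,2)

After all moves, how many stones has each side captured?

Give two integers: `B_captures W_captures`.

Move 1: B@(2,3) -> caps B=0 W=0
Move 2: W@(0,0) -> caps B=0 W=0
Move 3: B@(0,3) -> caps B=0 W=0
Move 4: W@(2,2) -> caps B=0 W=0
Move 5: B@(1,1) -> caps B=0 W=0
Move 6: W@(3,2) -> caps B=0 W=0
Move 7: B@(2,0) -> caps B=0 W=0
Move 8: W@(1,0) -> caps B=0 W=0
Move 9: B@(1,3) -> caps B=0 W=0
Move 10: W@(3,1) -> caps B=0 W=0
Move 11: B@(0,1) -> caps B=2 W=0
Move 12: W@(1,2) -> caps B=2 W=0

Answer: 2 0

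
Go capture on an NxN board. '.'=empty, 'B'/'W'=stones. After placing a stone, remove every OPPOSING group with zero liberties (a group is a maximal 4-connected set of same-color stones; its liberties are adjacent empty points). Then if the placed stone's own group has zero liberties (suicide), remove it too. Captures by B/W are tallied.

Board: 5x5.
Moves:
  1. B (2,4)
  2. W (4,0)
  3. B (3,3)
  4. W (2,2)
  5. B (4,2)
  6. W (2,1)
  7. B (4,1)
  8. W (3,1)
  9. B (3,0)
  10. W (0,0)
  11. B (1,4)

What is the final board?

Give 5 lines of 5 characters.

Move 1: B@(2,4) -> caps B=0 W=0
Move 2: W@(4,0) -> caps B=0 W=0
Move 3: B@(3,3) -> caps B=0 W=0
Move 4: W@(2,2) -> caps B=0 W=0
Move 5: B@(4,2) -> caps B=0 W=0
Move 6: W@(2,1) -> caps B=0 W=0
Move 7: B@(4,1) -> caps B=0 W=0
Move 8: W@(3,1) -> caps B=0 W=0
Move 9: B@(3,0) -> caps B=1 W=0
Move 10: W@(0,0) -> caps B=1 W=0
Move 11: B@(1,4) -> caps B=1 W=0

Answer: W....
....B
.WW.B
BW.B.
.BB..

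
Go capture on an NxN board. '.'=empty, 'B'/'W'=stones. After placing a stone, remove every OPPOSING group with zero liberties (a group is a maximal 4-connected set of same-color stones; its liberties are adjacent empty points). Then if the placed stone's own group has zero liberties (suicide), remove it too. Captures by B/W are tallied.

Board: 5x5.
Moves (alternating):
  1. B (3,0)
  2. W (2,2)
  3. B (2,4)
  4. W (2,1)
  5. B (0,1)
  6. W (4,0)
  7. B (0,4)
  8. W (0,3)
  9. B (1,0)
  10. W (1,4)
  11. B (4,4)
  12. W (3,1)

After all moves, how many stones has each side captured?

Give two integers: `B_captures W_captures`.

Answer: 0 1

Derivation:
Move 1: B@(3,0) -> caps B=0 W=0
Move 2: W@(2,2) -> caps B=0 W=0
Move 3: B@(2,4) -> caps B=0 W=0
Move 4: W@(2,1) -> caps B=0 W=0
Move 5: B@(0,1) -> caps B=0 W=0
Move 6: W@(4,0) -> caps B=0 W=0
Move 7: B@(0,4) -> caps B=0 W=0
Move 8: W@(0,3) -> caps B=0 W=0
Move 9: B@(1,0) -> caps B=0 W=0
Move 10: W@(1,4) -> caps B=0 W=1
Move 11: B@(4,4) -> caps B=0 W=1
Move 12: W@(3,1) -> caps B=0 W=1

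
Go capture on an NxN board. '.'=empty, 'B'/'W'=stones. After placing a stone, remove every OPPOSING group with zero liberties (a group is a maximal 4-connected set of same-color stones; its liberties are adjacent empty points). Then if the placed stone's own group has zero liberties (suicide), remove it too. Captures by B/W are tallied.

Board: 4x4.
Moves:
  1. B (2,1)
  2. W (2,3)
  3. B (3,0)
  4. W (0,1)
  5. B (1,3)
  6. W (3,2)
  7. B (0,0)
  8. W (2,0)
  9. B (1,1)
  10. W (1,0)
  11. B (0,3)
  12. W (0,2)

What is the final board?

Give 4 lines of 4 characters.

Move 1: B@(2,1) -> caps B=0 W=0
Move 2: W@(2,3) -> caps B=0 W=0
Move 3: B@(3,0) -> caps B=0 W=0
Move 4: W@(0,1) -> caps B=0 W=0
Move 5: B@(1,3) -> caps B=0 W=0
Move 6: W@(3,2) -> caps B=0 W=0
Move 7: B@(0,0) -> caps B=0 W=0
Move 8: W@(2,0) -> caps B=0 W=0
Move 9: B@(1,1) -> caps B=0 W=0
Move 10: W@(1,0) -> caps B=0 W=1
Move 11: B@(0,3) -> caps B=0 W=1
Move 12: W@(0,2) -> caps B=0 W=1

Answer: .WWB
WB.B
WB.W
B.W.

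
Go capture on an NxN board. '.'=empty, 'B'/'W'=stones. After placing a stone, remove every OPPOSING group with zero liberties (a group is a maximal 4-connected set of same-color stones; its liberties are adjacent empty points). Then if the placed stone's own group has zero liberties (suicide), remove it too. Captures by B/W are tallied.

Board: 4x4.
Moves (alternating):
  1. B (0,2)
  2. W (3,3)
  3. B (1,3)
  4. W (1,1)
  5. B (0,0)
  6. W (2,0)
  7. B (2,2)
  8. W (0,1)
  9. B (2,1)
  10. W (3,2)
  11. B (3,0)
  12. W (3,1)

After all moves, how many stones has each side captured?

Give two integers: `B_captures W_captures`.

Answer: 0 1

Derivation:
Move 1: B@(0,2) -> caps B=0 W=0
Move 2: W@(3,3) -> caps B=0 W=0
Move 3: B@(1,3) -> caps B=0 W=0
Move 4: W@(1,1) -> caps B=0 W=0
Move 5: B@(0,0) -> caps B=0 W=0
Move 6: W@(2,0) -> caps B=0 W=0
Move 7: B@(2,2) -> caps B=0 W=0
Move 8: W@(0,1) -> caps B=0 W=0
Move 9: B@(2,1) -> caps B=0 W=0
Move 10: W@(3,2) -> caps B=0 W=0
Move 11: B@(3,0) -> caps B=0 W=0
Move 12: W@(3,1) -> caps B=0 W=1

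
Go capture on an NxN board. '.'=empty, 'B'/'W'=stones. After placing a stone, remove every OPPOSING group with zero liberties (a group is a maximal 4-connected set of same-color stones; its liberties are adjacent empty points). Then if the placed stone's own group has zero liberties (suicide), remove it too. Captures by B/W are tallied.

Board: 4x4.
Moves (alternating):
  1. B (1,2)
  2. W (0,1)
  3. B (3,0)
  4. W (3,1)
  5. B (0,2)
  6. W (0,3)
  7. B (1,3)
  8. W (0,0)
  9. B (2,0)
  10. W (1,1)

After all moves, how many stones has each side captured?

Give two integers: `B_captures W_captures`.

Move 1: B@(1,2) -> caps B=0 W=0
Move 2: W@(0,1) -> caps B=0 W=0
Move 3: B@(3,0) -> caps B=0 W=0
Move 4: W@(3,1) -> caps B=0 W=0
Move 5: B@(0,2) -> caps B=0 W=0
Move 6: W@(0,3) -> caps B=0 W=0
Move 7: B@(1,3) -> caps B=1 W=0
Move 8: W@(0,0) -> caps B=1 W=0
Move 9: B@(2,0) -> caps B=1 W=0
Move 10: W@(1,1) -> caps B=1 W=0

Answer: 1 0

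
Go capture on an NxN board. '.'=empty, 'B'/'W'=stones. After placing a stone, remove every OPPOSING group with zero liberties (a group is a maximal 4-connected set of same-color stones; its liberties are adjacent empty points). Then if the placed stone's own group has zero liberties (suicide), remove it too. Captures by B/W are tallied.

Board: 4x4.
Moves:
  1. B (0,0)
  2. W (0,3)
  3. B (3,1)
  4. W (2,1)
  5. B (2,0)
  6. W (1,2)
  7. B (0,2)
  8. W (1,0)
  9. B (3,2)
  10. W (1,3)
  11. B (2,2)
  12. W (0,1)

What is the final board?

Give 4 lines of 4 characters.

Move 1: B@(0,0) -> caps B=0 W=0
Move 2: W@(0,3) -> caps B=0 W=0
Move 3: B@(3,1) -> caps B=0 W=0
Move 4: W@(2,1) -> caps B=0 W=0
Move 5: B@(2,0) -> caps B=0 W=0
Move 6: W@(1,2) -> caps B=0 W=0
Move 7: B@(0,2) -> caps B=0 W=0
Move 8: W@(1,0) -> caps B=0 W=0
Move 9: B@(3,2) -> caps B=0 W=0
Move 10: W@(1,3) -> caps B=0 W=0
Move 11: B@(2,2) -> caps B=0 W=0
Move 12: W@(0,1) -> caps B=0 W=2

Answer: .W.W
W.WW
BWB.
.BB.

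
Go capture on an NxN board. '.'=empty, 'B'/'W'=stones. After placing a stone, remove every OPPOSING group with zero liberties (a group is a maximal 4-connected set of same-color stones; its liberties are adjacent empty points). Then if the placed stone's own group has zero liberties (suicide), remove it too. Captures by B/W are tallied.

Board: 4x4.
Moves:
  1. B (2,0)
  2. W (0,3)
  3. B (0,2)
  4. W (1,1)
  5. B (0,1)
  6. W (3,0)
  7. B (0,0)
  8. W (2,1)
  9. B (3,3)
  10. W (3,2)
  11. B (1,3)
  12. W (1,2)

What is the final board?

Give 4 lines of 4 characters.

Answer: BBB.
.WWB
BW..
W.WB

Derivation:
Move 1: B@(2,0) -> caps B=0 W=0
Move 2: W@(0,3) -> caps B=0 W=0
Move 3: B@(0,2) -> caps B=0 W=0
Move 4: W@(1,1) -> caps B=0 W=0
Move 5: B@(0,1) -> caps B=0 W=0
Move 6: W@(3,0) -> caps B=0 W=0
Move 7: B@(0,0) -> caps B=0 W=0
Move 8: W@(2,1) -> caps B=0 W=0
Move 9: B@(3,3) -> caps B=0 W=0
Move 10: W@(3,2) -> caps B=0 W=0
Move 11: B@(1,3) -> caps B=1 W=0
Move 12: W@(1,2) -> caps B=1 W=0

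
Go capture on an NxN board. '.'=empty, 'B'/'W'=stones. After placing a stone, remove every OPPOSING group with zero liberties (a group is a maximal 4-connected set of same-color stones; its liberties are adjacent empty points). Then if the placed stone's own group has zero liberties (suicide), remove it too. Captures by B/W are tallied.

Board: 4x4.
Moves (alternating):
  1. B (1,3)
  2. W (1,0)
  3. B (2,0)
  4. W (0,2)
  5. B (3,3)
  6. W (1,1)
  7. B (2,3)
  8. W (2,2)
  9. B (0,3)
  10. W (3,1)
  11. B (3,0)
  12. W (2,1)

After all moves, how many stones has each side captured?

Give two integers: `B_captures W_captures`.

Answer: 0 2

Derivation:
Move 1: B@(1,3) -> caps B=0 W=0
Move 2: W@(1,0) -> caps B=0 W=0
Move 3: B@(2,0) -> caps B=0 W=0
Move 4: W@(0,2) -> caps B=0 W=0
Move 5: B@(3,3) -> caps B=0 W=0
Move 6: W@(1,1) -> caps B=0 W=0
Move 7: B@(2,3) -> caps B=0 W=0
Move 8: W@(2,2) -> caps B=0 W=0
Move 9: B@(0,3) -> caps B=0 W=0
Move 10: W@(3,1) -> caps B=0 W=0
Move 11: B@(3,0) -> caps B=0 W=0
Move 12: W@(2,1) -> caps B=0 W=2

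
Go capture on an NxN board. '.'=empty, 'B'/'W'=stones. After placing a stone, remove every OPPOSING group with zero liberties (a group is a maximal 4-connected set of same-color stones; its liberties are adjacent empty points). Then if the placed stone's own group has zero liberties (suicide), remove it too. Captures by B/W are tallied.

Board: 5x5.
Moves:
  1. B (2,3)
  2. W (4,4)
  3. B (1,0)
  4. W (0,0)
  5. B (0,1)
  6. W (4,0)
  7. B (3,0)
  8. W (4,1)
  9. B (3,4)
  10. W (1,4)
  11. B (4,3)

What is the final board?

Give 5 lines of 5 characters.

Move 1: B@(2,3) -> caps B=0 W=0
Move 2: W@(4,4) -> caps B=0 W=0
Move 3: B@(1,0) -> caps B=0 W=0
Move 4: W@(0,0) -> caps B=0 W=0
Move 5: B@(0,1) -> caps B=1 W=0
Move 6: W@(4,0) -> caps B=1 W=0
Move 7: B@(3,0) -> caps B=1 W=0
Move 8: W@(4,1) -> caps B=1 W=0
Move 9: B@(3,4) -> caps B=1 W=0
Move 10: W@(1,4) -> caps B=1 W=0
Move 11: B@(4,3) -> caps B=2 W=0

Answer: .B...
B...W
...B.
B...B
WW.B.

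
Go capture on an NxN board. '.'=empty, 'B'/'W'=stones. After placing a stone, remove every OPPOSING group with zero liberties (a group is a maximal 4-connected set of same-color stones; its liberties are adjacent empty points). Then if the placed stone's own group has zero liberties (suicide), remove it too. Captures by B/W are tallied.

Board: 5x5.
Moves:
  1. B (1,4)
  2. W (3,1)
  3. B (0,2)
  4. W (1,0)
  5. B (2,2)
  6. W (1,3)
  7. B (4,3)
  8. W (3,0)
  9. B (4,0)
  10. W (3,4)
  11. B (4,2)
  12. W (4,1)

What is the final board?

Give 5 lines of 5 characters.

Move 1: B@(1,4) -> caps B=0 W=0
Move 2: W@(3,1) -> caps B=0 W=0
Move 3: B@(0,2) -> caps B=0 W=0
Move 4: W@(1,0) -> caps B=0 W=0
Move 5: B@(2,2) -> caps B=0 W=0
Move 6: W@(1,3) -> caps B=0 W=0
Move 7: B@(4,3) -> caps B=0 W=0
Move 8: W@(3,0) -> caps B=0 W=0
Move 9: B@(4,0) -> caps B=0 W=0
Move 10: W@(3,4) -> caps B=0 W=0
Move 11: B@(4,2) -> caps B=0 W=0
Move 12: W@(4,1) -> caps B=0 W=1

Answer: ..B..
W..WB
..B..
WW..W
.WBB.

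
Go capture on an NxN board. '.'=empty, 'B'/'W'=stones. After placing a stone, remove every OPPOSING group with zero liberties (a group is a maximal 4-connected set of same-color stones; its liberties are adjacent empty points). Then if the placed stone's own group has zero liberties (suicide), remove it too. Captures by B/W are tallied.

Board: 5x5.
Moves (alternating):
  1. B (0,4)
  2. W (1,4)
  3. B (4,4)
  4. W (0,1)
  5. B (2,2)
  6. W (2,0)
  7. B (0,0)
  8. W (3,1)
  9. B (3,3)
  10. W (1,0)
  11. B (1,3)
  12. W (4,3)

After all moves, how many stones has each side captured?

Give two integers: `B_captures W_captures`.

Move 1: B@(0,4) -> caps B=0 W=0
Move 2: W@(1,4) -> caps B=0 W=0
Move 3: B@(4,4) -> caps B=0 W=0
Move 4: W@(0,1) -> caps B=0 W=0
Move 5: B@(2,2) -> caps B=0 W=0
Move 6: W@(2,0) -> caps B=0 W=0
Move 7: B@(0,0) -> caps B=0 W=0
Move 8: W@(3,1) -> caps B=0 W=0
Move 9: B@(3,3) -> caps B=0 W=0
Move 10: W@(1,0) -> caps B=0 W=1
Move 11: B@(1,3) -> caps B=0 W=1
Move 12: W@(4,3) -> caps B=0 W=1

Answer: 0 1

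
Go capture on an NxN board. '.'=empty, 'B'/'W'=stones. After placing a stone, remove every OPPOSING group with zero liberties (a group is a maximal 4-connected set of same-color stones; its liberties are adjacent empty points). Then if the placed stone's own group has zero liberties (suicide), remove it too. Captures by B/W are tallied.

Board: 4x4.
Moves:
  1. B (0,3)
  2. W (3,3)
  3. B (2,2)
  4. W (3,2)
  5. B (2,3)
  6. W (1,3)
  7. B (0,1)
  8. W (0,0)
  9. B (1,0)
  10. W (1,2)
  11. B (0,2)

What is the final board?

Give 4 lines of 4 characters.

Answer: .BBB
B.WW
..BB
..WW

Derivation:
Move 1: B@(0,3) -> caps B=0 W=0
Move 2: W@(3,3) -> caps B=0 W=0
Move 3: B@(2,2) -> caps B=0 W=0
Move 4: W@(3,2) -> caps B=0 W=0
Move 5: B@(2,3) -> caps B=0 W=0
Move 6: W@(1,3) -> caps B=0 W=0
Move 7: B@(0,1) -> caps B=0 W=0
Move 8: W@(0,0) -> caps B=0 W=0
Move 9: B@(1,0) -> caps B=1 W=0
Move 10: W@(1,2) -> caps B=1 W=0
Move 11: B@(0,2) -> caps B=1 W=0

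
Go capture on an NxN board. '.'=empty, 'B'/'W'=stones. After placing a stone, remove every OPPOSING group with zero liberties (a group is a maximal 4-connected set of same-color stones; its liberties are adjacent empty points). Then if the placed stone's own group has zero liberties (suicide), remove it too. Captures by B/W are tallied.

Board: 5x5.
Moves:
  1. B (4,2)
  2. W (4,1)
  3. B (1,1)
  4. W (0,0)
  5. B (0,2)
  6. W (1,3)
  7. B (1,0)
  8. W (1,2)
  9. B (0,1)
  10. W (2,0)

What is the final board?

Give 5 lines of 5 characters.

Move 1: B@(4,2) -> caps B=0 W=0
Move 2: W@(4,1) -> caps B=0 W=0
Move 3: B@(1,1) -> caps B=0 W=0
Move 4: W@(0,0) -> caps B=0 W=0
Move 5: B@(0,2) -> caps B=0 W=0
Move 6: W@(1,3) -> caps B=0 W=0
Move 7: B@(1,0) -> caps B=0 W=0
Move 8: W@(1,2) -> caps B=0 W=0
Move 9: B@(0,1) -> caps B=1 W=0
Move 10: W@(2,0) -> caps B=1 W=0

Answer: .BB..
BBWW.
W....
.....
.WB..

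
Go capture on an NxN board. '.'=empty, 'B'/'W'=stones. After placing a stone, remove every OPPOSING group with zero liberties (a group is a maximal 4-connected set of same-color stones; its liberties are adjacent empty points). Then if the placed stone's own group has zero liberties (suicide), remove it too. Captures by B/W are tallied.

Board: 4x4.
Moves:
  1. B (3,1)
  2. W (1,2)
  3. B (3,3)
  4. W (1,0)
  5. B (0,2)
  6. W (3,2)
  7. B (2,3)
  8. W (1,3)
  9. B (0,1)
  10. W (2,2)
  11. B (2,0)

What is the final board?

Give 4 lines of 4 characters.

Answer: .BB.
W.WW
B.W.
.BW.

Derivation:
Move 1: B@(3,1) -> caps B=0 W=0
Move 2: W@(1,2) -> caps B=0 W=0
Move 3: B@(3,3) -> caps B=0 W=0
Move 4: W@(1,0) -> caps B=0 W=0
Move 5: B@(0,2) -> caps B=0 W=0
Move 6: W@(3,2) -> caps B=0 W=0
Move 7: B@(2,3) -> caps B=0 W=0
Move 8: W@(1,3) -> caps B=0 W=0
Move 9: B@(0,1) -> caps B=0 W=0
Move 10: W@(2,2) -> caps B=0 W=2
Move 11: B@(2,0) -> caps B=0 W=2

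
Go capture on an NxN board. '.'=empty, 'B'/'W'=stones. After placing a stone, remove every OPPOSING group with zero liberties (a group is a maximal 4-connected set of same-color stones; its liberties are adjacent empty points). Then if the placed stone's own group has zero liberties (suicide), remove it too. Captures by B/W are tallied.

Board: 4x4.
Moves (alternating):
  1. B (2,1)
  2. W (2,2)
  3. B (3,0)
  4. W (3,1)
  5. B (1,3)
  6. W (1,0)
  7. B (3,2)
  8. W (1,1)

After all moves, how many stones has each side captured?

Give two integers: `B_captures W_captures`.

Move 1: B@(2,1) -> caps B=0 W=0
Move 2: W@(2,2) -> caps B=0 W=0
Move 3: B@(3,0) -> caps B=0 W=0
Move 4: W@(3,1) -> caps B=0 W=0
Move 5: B@(1,3) -> caps B=0 W=0
Move 6: W@(1,0) -> caps B=0 W=0
Move 7: B@(3,2) -> caps B=1 W=0
Move 8: W@(1,1) -> caps B=1 W=0

Answer: 1 0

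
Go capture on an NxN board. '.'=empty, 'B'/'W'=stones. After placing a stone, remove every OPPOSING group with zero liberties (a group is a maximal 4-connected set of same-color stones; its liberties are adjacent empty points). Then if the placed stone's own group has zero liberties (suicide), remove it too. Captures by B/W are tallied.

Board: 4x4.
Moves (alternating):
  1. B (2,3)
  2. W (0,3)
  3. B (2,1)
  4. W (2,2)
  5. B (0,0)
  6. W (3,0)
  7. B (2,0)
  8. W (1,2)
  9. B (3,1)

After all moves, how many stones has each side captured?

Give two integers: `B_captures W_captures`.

Answer: 1 0

Derivation:
Move 1: B@(2,3) -> caps B=0 W=0
Move 2: W@(0,3) -> caps B=0 W=0
Move 3: B@(2,1) -> caps B=0 W=0
Move 4: W@(2,2) -> caps B=0 W=0
Move 5: B@(0,0) -> caps B=0 W=0
Move 6: W@(3,0) -> caps B=0 W=0
Move 7: B@(2,0) -> caps B=0 W=0
Move 8: W@(1,2) -> caps B=0 W=0
Move 9: B@(3,1) -> caps B=1 W=0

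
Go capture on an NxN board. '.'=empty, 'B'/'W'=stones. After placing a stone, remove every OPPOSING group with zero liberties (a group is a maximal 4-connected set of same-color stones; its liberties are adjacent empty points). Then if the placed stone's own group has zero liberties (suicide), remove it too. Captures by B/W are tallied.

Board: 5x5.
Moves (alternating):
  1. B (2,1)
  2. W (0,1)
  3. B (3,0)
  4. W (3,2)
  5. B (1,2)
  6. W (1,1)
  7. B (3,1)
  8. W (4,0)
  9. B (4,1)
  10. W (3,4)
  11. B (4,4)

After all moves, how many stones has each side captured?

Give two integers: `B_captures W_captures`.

Move 1: B@(2,1) -> caps B=0 W=0
Move 2: W@(0,1) -> caps B=0 W=0
Move 3: B@(3,0) -> caps B=0 W=0
Move 4: W@(3,2) -> caps B=0 W=0
Move 5: B@(1,2) -> caps B=0 W=0
Move 6: W@(1,1) -> caps B=0 W=0
Move 7: B@(3,1) -> caps B=0 W=0
Move 8: W@(4,0) -> caps B=0 W=0
Move 9: B@(4,1) -> caps B=1 W=0
Move 10: W@(3,4) -> caps B=1 W=0
Move 11: B@(4,4) -> caps B=1 W=0

Answer: 1 0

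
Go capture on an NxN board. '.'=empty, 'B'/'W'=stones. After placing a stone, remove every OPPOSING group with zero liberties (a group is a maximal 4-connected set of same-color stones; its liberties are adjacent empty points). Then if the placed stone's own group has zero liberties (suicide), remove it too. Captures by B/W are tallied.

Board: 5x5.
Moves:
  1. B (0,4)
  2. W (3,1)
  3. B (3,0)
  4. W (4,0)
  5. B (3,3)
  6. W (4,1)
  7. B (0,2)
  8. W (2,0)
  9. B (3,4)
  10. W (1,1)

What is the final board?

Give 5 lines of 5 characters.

Answer: ..B.B
.W...
W....
.W.BB
WW...

Derivation:
Move 1: B@(0,4) -> caps B=0 W=0
Move 2: W@(3,1) -> caps B=0 W=0
Move 3: B@(3,0) -> caps B=0 W=0
Move 4: W@(4,0) -> caps B=0 W=0
Move 5: B@(3,3) -> caps B=0 W=0
Move 6: W@(4,1) -> caps B=0 W=0
Move 7: B@(0,2) -> caps B=0 W=0
Move 8: W@(2,0) -> caps B=0 W=1
Move 9: B@(3,4) -> caps B=0 W=1
Move 10: W@(1,1) -> caps B=0 W=1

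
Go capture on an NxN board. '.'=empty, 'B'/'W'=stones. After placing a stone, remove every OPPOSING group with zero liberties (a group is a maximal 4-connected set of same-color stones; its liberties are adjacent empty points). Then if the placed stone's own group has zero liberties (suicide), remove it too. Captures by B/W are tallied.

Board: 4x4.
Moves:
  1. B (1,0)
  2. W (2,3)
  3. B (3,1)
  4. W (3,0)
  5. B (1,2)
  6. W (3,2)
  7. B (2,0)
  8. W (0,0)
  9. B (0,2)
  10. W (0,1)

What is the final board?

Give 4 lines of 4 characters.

Answer: WWB.
B.B.
B..W
.BW.

Derivation:
Move 1: B@(1,0) -> caps B=0 W=0
Move 2: W@(2,3) -> caps B=0 W=0
Move 3: B@(3,1) -> caps B=0 W=0
Move 4: W@(3,0) -> caps B=0 W=0
Move 5: B@(1,2) -> caps B=0 W=0
Move 6: W@(3,2) -> caps B=0 W=0
Move 7: B@(2,0) -> caps B=1 W=0
Move 8: W@(0,0) -> caps B=1 W=0
Move 9: B@(0,2) -> caps B=1 W=0
Move 10: W@(0,1) -> caps B=1 W=0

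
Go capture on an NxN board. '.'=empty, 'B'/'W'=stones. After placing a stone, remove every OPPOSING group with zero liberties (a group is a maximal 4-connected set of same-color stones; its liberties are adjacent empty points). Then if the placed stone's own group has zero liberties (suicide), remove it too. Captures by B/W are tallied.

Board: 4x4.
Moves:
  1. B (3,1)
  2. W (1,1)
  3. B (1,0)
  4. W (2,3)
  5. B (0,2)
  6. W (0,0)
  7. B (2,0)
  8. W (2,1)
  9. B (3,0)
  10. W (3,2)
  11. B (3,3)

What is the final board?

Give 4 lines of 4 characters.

Answer: W.B.
.W..
.W.W
..W.

Derivation:
Move 1: B@(3,1) -> caps B=0 W=0
Move 2: W@(1,1) -> caps B=0 W=0
Move 3: B@(1,0) -> caps B=0 W=0
Move 4: W@(2,3) -> caps B=0 W=0
Move 5: B@(0,2) -> caps B=0 W=0
Move 6: W@(0,0) -> caps B=0 W=0
Move 7: B@(2,0) -> caps B=0 W=0
Move 8: W@(2,1) -> caps B=0 W=0
Move 9: B@(3,0) -> caps B=0 W=0
Move 10: W@(3,2) -> caps B=0 W=4
Move 11: B@(3,3) -> caps B=0 W=4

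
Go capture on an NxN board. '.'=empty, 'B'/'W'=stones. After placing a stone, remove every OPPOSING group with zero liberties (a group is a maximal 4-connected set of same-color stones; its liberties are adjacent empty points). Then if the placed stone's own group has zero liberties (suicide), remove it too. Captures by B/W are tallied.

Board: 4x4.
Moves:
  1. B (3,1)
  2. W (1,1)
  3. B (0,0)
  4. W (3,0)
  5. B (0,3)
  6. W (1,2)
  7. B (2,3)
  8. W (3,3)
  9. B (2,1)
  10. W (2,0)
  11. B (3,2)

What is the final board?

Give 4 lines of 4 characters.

Move 1: B@(3,1) -> caps B=0 W=0
Move 2: W@(1,1) -> caps B=0 W=0
Move 3: B@(0,0) -> caps B=0 W=0
Move 4: W@(3,0) -> caps B=0 W=0
Move 5: B@(0,3) -> caps B=0 W=0
Move 6: W@(1,2) -> caps B=0 W=0
Move 7: B@(2,3) -> caps B=0 W=0
Move 8: W@(3,3) -> caps B=0 W=0
Move 9: B@(2,1) -> caps B=0 W=0
Move 10: W@(2,0) -> caps B=0 W=0
Move 11: B@(3,2) -> caps B=1 W=0

Answer: B..B
.WW.
WB.B
WBB.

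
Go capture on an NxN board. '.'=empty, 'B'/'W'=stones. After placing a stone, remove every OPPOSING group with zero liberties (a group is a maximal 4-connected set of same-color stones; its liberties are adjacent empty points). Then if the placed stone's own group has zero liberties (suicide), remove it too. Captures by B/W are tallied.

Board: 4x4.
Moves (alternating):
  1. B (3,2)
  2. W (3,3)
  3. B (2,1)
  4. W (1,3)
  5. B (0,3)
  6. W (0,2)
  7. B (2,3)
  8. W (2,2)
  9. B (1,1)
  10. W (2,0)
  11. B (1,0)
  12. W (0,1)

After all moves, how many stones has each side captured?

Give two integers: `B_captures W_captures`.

Answer: 1 1

Derivation:
Move 1: B@(3,2) -> caps B=0 W=0
Move 2: W@(3,3) -> caps B=0 W=0
Move 3: B@(2,1) -> caps B=0 W=0
Move 4: W@(1,3) -> caps B=0 W=0
Move 5: B@(0,3) -> caps B=0 W=0
Move 6: W@(0,2) -> caps B=0 W=1
Move 7: B@(2,3) -> caps B=1 W=1
Move 8: W@(2,2) -> caps B=1 W=1
Move 9: B@(1,1) -> caps B=1 W=1
Move 10: W@(2,0) -> caps B=1 W=1
Move 11: B@(1,0) -> caps B=1 W=1
Move 12: W@(0,1) -> caps B=1 W=1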